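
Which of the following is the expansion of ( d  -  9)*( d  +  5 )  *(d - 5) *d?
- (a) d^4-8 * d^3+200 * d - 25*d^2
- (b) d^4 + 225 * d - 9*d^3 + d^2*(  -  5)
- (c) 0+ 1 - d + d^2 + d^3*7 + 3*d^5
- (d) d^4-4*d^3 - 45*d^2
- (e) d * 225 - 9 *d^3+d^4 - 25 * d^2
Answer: e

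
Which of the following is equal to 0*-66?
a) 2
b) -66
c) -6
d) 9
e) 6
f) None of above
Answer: f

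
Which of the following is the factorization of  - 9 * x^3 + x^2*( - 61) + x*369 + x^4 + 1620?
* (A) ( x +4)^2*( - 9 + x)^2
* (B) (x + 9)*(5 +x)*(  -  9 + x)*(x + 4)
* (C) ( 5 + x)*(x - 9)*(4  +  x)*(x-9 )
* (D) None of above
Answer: C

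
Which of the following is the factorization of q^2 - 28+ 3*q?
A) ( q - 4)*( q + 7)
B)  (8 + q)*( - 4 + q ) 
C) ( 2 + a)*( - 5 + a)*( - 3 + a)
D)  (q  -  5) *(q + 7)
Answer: A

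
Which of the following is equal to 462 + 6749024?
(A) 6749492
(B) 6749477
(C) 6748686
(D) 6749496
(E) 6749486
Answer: E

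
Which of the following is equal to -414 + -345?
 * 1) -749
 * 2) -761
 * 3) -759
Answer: 3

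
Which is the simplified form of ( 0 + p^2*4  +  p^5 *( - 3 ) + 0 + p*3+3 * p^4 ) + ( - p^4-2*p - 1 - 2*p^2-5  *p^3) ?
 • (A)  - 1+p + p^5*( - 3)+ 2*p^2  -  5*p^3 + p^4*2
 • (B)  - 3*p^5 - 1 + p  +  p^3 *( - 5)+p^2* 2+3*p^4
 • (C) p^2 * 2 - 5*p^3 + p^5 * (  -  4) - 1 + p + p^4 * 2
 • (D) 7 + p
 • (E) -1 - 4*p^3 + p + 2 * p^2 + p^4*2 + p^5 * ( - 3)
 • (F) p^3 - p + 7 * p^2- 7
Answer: A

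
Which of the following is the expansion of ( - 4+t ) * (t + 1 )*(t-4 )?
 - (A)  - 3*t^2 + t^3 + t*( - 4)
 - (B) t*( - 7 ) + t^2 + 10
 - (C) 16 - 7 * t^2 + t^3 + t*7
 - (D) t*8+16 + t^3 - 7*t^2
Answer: D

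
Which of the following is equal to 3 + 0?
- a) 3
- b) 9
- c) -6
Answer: a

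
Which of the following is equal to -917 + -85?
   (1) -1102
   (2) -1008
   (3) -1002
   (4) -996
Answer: 3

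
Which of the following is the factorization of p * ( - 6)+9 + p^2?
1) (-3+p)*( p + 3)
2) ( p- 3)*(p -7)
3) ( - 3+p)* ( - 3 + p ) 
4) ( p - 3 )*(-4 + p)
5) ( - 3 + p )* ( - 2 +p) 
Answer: 3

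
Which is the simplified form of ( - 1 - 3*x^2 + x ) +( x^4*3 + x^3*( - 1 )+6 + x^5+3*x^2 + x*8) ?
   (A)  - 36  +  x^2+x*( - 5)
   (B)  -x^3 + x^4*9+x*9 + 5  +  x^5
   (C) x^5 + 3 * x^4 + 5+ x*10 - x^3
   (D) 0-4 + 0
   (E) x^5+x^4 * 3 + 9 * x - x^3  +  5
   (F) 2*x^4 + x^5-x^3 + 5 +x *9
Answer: E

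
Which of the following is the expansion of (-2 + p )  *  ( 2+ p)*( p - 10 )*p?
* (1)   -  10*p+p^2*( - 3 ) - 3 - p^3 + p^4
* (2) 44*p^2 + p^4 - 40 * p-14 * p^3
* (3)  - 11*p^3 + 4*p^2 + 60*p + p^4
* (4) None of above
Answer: 4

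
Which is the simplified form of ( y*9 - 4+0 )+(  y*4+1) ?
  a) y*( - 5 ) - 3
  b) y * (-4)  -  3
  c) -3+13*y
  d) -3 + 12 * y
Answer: c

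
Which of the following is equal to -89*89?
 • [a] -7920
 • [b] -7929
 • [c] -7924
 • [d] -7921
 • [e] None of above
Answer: d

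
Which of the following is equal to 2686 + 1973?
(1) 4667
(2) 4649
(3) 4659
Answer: 3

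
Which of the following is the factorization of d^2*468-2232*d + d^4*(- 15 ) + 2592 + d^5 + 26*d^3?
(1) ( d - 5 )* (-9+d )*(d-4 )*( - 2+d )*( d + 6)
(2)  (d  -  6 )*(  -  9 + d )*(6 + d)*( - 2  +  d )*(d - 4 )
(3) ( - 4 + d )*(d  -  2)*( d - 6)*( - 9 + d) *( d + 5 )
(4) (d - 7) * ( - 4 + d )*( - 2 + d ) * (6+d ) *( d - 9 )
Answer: 2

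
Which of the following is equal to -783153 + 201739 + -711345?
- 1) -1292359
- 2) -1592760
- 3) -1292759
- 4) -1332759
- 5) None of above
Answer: 3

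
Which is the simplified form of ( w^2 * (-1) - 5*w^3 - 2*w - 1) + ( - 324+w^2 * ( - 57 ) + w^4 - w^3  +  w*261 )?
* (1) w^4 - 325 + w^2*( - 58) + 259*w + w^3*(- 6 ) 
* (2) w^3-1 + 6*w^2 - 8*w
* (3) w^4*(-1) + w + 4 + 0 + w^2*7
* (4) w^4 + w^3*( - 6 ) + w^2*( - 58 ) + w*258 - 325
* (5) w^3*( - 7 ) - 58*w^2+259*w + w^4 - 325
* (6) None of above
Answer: 1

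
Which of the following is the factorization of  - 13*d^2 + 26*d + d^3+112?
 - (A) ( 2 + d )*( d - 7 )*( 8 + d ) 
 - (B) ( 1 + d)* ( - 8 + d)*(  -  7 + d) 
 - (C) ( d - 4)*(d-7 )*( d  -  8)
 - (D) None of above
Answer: D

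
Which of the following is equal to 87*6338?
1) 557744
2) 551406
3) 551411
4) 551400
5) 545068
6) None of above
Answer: 2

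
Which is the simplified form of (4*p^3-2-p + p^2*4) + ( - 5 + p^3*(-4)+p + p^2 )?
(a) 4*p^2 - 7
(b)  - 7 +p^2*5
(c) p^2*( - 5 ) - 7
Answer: b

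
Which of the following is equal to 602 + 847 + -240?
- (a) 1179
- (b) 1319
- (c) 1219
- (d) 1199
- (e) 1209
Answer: e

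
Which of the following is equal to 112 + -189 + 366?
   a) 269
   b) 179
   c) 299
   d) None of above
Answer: d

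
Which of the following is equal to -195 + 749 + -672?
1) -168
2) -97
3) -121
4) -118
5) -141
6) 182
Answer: 4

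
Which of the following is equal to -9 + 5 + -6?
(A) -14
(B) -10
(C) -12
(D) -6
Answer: B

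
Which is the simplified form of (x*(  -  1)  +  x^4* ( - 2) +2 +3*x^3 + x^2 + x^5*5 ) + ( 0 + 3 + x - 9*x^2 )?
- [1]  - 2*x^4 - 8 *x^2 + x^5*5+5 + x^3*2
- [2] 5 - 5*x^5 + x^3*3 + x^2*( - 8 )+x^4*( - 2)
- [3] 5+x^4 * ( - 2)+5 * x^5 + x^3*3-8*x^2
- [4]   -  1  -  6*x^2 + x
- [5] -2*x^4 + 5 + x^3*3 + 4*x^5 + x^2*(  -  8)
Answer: 3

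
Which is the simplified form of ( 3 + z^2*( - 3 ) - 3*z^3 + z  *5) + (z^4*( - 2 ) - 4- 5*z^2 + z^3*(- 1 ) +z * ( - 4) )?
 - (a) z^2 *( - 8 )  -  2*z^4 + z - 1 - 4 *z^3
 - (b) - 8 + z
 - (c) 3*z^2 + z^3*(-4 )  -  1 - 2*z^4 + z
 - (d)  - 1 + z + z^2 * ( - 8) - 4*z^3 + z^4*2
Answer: a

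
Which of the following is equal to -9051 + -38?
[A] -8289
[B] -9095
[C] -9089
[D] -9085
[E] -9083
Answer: C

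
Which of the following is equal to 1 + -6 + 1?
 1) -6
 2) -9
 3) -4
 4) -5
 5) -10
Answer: 3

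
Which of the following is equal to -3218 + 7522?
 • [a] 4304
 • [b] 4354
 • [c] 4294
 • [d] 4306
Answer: a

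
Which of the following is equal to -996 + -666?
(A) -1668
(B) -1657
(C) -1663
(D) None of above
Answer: D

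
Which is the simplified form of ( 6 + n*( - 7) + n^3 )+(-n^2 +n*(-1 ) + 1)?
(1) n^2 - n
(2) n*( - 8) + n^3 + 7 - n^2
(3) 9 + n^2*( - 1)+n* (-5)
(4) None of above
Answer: 2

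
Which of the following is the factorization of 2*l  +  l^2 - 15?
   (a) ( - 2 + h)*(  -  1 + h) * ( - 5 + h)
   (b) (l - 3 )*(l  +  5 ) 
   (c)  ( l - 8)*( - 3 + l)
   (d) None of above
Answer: b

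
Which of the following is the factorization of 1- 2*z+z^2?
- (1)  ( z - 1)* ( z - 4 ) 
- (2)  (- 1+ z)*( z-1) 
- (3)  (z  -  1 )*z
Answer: 2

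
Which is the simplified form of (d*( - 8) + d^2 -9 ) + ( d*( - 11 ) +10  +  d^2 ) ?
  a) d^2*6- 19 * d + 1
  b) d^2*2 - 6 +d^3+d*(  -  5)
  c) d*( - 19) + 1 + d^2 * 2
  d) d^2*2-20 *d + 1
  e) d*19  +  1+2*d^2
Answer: c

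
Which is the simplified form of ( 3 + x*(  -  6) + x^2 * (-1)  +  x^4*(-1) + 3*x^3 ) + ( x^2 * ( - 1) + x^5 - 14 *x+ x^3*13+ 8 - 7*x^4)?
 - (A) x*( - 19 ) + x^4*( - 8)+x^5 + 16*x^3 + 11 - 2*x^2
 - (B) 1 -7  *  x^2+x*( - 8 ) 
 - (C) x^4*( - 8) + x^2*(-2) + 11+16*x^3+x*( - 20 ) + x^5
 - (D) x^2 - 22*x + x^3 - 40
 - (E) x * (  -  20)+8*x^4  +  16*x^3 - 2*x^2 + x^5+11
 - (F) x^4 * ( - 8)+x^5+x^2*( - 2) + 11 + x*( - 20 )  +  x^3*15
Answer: C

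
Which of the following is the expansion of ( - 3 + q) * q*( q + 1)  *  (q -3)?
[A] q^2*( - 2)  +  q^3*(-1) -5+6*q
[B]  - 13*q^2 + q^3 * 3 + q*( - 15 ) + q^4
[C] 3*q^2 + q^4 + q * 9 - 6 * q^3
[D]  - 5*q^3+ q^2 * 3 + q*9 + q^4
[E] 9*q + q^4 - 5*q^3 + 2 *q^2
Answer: D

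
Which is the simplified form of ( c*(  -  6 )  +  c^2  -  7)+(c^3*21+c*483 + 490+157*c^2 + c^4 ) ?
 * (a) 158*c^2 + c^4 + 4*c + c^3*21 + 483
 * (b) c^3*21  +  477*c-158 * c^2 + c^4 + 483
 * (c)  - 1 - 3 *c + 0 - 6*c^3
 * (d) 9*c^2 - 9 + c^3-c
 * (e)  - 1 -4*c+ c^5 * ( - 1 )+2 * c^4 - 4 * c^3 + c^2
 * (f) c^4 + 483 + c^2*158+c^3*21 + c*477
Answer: f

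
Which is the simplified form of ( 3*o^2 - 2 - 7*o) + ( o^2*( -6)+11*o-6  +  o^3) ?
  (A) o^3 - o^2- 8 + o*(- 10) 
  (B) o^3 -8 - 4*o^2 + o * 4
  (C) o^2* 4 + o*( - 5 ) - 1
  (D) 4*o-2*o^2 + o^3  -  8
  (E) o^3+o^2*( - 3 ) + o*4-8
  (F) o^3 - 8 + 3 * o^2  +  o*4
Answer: E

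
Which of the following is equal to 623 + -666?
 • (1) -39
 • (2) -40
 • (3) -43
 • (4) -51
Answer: 3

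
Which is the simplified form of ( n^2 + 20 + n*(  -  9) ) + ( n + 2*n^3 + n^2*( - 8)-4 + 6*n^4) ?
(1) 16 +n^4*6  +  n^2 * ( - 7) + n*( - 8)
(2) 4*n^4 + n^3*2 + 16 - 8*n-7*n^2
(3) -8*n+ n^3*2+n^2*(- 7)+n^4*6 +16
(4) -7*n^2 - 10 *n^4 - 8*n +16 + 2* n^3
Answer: 3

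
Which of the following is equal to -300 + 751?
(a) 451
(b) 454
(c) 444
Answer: a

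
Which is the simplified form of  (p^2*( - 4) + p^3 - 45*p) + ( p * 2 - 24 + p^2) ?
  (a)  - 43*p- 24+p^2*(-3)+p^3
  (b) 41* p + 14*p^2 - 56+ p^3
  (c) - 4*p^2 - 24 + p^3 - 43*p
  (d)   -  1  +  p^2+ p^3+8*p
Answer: a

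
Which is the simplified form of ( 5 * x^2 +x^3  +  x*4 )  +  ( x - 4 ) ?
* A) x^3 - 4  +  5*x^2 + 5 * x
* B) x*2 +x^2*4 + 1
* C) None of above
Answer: A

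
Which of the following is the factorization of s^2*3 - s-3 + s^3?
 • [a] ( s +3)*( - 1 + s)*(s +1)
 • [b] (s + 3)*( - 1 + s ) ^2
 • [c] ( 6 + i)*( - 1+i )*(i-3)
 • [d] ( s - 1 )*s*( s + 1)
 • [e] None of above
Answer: a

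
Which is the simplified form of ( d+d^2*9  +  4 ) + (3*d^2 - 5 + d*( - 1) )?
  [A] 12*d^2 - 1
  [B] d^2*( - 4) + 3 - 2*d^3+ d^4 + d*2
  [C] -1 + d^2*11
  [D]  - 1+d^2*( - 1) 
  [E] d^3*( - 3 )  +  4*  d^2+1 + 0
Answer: A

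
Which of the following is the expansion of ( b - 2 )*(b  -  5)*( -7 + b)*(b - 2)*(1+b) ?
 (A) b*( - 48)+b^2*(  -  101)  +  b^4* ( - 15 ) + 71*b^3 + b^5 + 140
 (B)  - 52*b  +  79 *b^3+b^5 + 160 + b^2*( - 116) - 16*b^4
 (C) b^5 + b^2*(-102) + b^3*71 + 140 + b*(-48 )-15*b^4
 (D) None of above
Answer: A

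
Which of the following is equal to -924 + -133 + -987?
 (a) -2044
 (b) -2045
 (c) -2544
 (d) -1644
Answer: a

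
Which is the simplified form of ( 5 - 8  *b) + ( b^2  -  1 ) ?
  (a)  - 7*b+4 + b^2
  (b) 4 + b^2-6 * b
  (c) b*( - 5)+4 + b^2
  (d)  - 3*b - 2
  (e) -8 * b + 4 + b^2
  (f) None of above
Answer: e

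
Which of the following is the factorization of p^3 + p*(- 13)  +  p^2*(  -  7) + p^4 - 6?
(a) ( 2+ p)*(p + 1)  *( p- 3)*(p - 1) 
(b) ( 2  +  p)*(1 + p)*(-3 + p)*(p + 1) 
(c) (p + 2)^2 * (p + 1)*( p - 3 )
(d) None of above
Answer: b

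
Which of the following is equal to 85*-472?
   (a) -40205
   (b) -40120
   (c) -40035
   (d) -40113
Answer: b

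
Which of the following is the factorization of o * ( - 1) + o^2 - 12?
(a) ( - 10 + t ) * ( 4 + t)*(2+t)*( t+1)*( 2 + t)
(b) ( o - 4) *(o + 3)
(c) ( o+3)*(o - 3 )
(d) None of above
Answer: b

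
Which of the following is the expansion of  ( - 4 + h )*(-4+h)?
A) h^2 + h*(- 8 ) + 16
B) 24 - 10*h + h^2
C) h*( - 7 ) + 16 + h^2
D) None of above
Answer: A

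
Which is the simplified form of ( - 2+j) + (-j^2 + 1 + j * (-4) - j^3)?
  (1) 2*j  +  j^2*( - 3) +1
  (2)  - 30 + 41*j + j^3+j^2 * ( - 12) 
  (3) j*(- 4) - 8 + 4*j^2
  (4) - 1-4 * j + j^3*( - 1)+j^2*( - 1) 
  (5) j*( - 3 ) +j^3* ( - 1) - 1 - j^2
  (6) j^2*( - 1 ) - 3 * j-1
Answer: 5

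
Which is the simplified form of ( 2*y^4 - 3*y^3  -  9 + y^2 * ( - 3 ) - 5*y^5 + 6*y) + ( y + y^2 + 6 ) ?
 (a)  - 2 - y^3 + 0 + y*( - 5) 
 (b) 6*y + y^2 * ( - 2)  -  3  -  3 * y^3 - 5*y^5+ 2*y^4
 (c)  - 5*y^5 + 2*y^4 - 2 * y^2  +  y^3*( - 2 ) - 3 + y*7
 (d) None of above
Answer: d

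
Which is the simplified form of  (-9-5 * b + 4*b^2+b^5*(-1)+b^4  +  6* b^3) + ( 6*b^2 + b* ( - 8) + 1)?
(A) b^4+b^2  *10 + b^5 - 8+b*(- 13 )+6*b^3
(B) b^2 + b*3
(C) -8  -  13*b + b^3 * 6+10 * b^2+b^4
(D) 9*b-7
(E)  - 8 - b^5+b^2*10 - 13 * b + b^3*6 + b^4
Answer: E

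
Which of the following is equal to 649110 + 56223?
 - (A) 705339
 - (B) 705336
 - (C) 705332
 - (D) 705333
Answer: D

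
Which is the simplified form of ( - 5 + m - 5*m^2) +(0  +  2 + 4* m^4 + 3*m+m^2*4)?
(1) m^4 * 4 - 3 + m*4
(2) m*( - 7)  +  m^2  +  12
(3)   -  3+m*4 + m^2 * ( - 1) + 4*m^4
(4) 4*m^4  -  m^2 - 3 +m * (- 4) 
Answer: 3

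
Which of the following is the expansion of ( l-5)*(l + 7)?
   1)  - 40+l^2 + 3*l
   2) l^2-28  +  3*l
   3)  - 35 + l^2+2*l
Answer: 3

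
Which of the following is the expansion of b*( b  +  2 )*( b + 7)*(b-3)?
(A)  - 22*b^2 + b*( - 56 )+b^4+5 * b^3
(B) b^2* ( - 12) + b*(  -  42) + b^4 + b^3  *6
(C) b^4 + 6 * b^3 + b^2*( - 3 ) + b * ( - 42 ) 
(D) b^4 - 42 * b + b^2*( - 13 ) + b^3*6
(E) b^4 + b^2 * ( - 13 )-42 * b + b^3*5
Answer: D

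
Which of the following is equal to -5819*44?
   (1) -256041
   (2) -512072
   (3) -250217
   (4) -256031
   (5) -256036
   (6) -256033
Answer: 5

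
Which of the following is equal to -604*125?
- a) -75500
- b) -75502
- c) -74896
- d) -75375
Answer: a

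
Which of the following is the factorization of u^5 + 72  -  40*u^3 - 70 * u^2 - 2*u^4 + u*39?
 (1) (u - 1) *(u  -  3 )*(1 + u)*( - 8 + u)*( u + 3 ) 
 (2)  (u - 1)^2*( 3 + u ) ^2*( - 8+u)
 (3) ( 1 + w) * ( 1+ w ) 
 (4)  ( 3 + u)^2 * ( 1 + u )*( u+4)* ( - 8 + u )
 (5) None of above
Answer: 5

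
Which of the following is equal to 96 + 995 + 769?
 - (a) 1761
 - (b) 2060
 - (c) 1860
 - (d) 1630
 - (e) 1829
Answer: c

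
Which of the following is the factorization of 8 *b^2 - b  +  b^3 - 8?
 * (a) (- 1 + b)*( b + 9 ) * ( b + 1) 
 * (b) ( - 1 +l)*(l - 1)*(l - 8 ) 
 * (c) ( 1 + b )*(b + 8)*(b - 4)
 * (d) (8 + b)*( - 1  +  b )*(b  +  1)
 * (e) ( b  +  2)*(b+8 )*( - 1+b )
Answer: d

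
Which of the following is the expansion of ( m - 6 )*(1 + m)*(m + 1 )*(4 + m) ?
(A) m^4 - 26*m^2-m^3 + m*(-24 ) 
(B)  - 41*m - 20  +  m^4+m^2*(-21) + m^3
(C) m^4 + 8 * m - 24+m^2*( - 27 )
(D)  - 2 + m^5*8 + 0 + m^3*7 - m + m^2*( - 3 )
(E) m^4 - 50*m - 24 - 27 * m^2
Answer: E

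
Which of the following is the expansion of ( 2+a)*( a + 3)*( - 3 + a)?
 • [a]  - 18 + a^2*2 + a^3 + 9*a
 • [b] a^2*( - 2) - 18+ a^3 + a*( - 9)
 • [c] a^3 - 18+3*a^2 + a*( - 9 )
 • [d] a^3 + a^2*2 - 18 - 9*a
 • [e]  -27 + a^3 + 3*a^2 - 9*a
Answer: d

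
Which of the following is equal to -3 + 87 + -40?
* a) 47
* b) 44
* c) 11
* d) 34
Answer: b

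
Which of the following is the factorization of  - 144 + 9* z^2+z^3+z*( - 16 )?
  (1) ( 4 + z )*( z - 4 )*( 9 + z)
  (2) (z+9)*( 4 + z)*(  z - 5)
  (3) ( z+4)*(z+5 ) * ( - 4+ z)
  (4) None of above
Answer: 1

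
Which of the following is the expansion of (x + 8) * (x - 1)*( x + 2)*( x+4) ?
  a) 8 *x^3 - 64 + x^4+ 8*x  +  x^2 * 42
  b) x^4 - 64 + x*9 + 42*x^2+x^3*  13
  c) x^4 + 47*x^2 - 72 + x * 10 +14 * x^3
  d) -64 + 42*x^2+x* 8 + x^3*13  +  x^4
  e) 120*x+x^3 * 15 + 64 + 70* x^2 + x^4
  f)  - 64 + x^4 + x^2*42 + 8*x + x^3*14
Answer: d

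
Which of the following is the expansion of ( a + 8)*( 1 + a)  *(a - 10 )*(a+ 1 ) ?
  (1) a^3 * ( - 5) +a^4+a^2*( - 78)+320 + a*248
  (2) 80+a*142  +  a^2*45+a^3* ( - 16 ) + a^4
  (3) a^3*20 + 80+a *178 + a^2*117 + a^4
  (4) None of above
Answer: 4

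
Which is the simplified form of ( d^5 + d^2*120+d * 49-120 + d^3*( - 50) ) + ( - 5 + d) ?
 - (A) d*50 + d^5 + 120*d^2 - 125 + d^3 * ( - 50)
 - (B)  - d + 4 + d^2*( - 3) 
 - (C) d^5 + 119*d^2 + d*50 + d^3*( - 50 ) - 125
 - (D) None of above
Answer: A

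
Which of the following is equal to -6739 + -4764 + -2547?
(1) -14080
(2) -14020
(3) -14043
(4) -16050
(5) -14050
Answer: 5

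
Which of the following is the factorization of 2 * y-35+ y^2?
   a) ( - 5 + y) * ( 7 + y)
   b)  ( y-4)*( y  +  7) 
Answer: a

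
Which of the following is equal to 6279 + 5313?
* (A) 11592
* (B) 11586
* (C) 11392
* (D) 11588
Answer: A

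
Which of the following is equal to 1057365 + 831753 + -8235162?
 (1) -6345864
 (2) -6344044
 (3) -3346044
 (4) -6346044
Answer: 4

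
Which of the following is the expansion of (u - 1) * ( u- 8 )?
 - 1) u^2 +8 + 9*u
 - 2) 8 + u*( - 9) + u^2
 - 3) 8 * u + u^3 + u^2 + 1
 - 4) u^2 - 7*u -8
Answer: 2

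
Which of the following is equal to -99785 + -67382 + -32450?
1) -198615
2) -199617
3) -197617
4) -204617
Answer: 2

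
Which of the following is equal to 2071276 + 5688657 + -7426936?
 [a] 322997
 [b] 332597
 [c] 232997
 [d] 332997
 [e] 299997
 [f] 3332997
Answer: d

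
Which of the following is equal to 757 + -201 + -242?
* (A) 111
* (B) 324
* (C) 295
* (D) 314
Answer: D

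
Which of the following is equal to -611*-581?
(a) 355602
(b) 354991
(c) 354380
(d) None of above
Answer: b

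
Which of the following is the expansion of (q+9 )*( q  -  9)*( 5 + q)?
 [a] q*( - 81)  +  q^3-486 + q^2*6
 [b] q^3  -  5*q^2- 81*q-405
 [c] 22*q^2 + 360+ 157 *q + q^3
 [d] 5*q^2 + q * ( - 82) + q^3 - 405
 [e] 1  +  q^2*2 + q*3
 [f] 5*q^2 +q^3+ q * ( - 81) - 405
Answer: f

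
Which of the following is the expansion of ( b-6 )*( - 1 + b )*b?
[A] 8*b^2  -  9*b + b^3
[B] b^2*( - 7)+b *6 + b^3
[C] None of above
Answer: B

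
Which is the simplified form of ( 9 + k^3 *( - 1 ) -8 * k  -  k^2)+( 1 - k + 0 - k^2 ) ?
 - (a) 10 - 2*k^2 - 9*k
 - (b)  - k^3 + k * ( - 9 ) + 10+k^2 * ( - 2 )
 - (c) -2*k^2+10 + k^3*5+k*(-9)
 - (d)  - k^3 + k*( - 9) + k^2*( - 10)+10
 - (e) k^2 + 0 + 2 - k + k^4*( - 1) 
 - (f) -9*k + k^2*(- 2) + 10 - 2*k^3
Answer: b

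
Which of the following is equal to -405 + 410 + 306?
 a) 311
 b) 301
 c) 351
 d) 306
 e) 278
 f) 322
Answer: a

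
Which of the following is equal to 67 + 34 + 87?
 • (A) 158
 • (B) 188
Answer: B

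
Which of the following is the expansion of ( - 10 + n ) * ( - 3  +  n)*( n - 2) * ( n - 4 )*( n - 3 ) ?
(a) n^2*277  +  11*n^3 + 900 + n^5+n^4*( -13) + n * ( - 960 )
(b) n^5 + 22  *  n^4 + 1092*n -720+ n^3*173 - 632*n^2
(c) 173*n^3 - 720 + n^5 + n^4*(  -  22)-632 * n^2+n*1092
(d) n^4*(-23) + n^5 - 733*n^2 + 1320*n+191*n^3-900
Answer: c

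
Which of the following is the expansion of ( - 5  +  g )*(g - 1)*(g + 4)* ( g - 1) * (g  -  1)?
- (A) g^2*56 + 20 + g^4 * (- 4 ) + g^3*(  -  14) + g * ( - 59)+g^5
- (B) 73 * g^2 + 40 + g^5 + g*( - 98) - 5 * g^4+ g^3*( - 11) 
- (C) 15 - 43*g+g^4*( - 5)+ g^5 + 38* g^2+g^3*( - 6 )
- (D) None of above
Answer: A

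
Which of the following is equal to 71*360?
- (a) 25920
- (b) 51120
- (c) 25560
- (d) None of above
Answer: c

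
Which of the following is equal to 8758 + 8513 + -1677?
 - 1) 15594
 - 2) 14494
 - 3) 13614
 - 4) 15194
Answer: 1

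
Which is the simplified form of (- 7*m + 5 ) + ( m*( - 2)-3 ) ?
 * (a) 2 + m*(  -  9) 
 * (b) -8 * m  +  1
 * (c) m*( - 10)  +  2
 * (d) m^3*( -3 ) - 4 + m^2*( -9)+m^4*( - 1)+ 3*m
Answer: a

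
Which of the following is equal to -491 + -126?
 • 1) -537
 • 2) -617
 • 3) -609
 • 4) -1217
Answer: 2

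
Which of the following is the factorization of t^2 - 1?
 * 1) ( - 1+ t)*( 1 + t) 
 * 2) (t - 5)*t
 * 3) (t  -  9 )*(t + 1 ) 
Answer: 1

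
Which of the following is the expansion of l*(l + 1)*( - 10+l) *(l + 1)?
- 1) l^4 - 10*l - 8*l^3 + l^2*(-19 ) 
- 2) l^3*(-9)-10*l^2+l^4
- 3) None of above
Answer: 1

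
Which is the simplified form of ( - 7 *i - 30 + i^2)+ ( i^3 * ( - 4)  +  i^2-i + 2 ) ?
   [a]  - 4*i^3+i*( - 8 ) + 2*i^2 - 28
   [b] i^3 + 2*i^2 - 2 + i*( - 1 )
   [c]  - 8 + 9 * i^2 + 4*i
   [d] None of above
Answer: a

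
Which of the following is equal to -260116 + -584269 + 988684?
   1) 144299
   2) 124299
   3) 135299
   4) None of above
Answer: 1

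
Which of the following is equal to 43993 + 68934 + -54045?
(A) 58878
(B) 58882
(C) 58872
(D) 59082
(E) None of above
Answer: B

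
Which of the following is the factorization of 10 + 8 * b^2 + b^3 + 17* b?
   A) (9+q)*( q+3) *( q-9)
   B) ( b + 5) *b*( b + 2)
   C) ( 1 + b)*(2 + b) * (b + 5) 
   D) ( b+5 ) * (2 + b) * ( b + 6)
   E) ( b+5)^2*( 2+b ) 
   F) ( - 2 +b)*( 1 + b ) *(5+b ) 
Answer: C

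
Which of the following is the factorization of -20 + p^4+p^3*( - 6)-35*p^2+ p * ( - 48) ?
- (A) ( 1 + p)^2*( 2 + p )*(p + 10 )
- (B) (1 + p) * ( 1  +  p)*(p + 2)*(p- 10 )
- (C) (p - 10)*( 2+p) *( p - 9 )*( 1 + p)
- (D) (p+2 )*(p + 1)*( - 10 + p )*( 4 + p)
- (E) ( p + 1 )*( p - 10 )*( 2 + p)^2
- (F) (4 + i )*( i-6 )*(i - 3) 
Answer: B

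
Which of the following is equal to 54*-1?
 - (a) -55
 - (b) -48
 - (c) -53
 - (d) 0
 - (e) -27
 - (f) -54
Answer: f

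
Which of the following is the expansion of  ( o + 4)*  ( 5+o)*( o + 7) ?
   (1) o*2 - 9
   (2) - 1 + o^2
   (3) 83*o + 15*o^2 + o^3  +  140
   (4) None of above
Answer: 4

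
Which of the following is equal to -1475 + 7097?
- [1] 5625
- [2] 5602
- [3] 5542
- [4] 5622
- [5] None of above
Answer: 4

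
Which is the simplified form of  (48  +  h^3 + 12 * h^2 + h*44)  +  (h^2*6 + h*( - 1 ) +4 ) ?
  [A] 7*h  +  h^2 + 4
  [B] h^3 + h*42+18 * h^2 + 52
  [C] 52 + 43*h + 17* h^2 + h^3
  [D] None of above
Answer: D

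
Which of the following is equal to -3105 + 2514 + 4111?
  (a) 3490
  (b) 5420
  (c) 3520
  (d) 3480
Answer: c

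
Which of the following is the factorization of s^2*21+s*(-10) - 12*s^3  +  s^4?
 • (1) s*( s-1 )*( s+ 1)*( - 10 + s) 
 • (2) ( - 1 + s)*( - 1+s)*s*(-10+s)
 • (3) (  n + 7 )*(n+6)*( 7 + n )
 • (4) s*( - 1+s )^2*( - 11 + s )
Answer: 2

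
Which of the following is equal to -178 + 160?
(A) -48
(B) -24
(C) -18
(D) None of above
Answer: C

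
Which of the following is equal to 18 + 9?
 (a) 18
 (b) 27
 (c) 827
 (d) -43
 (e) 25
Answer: b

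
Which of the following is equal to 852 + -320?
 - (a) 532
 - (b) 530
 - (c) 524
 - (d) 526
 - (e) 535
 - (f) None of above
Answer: a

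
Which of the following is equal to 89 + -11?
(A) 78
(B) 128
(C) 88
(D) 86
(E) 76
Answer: A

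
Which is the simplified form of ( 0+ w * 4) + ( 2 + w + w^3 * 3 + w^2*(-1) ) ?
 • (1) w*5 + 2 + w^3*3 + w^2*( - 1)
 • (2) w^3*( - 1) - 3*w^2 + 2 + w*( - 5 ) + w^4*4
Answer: 1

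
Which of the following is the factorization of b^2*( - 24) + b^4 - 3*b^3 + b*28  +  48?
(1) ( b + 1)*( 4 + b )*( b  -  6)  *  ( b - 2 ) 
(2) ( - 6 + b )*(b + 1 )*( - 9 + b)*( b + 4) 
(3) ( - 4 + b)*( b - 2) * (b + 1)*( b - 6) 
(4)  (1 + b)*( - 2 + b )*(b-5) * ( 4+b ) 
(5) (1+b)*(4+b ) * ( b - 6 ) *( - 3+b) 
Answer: 1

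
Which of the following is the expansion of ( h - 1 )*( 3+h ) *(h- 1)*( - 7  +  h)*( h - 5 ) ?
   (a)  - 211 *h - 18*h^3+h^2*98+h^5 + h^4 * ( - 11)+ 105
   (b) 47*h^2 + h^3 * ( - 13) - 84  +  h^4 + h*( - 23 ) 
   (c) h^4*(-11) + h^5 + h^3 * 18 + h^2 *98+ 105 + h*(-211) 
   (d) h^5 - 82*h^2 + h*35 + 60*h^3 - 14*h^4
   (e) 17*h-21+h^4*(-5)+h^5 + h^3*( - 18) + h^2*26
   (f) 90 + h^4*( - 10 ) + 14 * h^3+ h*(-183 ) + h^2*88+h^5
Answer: c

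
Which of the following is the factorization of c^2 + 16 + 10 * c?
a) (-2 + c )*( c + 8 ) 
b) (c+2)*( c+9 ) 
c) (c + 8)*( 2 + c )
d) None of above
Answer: c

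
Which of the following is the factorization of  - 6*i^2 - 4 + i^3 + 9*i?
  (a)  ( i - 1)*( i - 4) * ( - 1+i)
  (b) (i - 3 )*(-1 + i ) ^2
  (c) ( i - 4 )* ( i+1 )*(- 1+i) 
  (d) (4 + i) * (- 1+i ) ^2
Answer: a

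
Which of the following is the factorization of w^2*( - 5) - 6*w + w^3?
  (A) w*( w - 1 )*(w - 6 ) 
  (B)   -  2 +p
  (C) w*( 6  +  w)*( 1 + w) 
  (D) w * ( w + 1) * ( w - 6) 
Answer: D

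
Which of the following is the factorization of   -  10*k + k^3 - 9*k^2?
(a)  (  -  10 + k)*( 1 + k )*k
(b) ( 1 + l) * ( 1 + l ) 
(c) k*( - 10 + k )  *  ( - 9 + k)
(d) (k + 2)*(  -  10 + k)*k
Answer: a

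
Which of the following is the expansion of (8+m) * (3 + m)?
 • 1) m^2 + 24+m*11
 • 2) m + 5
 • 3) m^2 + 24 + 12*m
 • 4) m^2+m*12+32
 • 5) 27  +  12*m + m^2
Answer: 1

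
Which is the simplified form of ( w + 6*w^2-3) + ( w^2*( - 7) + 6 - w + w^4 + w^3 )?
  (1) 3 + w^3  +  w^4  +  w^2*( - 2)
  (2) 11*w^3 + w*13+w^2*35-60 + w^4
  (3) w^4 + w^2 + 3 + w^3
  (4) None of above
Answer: 4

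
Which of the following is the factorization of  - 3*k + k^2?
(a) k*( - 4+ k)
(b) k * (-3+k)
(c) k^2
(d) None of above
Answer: b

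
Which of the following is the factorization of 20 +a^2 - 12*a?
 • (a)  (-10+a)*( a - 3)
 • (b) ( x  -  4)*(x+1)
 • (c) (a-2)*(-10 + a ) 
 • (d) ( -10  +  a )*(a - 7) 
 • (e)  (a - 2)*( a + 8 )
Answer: c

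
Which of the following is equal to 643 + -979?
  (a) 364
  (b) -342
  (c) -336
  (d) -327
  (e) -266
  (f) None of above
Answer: c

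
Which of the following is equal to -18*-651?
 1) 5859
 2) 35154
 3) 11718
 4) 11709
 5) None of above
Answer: 3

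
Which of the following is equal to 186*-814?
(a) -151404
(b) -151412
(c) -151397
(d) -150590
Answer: a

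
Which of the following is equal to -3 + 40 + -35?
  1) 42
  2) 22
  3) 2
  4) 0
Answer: 3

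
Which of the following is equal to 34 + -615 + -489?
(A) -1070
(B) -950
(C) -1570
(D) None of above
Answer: A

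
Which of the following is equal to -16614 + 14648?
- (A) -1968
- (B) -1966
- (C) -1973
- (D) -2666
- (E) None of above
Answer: B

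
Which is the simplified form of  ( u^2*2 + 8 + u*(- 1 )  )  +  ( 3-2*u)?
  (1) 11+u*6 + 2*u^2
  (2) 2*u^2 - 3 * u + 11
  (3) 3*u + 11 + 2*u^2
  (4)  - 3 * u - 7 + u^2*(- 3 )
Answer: 2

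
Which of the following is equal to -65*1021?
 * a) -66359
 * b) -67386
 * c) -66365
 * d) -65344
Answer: c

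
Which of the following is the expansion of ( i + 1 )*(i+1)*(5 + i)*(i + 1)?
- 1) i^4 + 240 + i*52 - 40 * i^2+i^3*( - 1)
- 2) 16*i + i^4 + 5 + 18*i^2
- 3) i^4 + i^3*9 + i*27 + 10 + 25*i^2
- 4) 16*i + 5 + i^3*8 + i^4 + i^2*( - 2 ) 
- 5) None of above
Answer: 5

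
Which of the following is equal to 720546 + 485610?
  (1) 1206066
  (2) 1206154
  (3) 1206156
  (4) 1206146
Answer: 3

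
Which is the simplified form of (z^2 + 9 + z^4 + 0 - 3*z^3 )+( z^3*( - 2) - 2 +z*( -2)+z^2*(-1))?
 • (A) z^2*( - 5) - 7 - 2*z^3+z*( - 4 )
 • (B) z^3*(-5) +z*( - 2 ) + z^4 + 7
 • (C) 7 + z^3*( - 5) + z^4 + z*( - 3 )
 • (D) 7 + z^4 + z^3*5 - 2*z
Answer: B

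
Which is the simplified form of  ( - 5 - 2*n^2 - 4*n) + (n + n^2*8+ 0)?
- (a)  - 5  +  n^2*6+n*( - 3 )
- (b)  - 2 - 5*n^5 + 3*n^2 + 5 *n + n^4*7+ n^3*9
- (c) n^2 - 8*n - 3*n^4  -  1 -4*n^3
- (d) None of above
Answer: a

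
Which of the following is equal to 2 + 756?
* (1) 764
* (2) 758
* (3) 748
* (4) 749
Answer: 2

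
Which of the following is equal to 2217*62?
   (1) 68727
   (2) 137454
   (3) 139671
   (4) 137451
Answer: 2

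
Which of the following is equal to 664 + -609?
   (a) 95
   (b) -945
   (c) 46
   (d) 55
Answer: d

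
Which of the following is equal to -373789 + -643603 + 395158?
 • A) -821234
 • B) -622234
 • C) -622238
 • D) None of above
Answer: B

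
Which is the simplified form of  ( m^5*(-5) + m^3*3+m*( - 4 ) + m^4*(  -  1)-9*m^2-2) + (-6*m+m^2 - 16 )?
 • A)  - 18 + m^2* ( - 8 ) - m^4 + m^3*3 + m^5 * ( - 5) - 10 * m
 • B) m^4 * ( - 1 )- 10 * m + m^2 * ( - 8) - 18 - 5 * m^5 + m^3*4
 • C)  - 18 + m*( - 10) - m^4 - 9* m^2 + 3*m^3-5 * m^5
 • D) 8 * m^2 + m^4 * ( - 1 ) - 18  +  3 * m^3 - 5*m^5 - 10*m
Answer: A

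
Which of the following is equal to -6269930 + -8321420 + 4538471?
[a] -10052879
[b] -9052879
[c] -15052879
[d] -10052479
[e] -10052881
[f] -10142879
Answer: a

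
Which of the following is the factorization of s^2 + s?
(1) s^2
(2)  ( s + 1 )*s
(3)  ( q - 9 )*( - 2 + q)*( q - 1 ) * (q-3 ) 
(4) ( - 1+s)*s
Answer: 2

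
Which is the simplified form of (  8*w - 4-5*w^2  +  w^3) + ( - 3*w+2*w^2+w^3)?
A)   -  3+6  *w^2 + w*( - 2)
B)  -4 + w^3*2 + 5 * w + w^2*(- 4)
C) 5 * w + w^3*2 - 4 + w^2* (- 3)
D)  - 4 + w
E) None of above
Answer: C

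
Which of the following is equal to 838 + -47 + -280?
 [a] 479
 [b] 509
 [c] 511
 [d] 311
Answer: c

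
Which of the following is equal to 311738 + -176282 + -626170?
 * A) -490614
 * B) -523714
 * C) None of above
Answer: C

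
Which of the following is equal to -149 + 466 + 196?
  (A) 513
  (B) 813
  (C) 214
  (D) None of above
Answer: A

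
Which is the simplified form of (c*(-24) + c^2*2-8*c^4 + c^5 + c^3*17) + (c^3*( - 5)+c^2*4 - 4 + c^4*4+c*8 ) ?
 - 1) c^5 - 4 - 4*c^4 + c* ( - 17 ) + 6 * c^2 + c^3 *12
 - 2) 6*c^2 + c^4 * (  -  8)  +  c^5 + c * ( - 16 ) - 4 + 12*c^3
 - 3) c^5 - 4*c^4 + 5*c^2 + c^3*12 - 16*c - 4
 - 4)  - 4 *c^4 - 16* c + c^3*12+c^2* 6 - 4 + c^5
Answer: 4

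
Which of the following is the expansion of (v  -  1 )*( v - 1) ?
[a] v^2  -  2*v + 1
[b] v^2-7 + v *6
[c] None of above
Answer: a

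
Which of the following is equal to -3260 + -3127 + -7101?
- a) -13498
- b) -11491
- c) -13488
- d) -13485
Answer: c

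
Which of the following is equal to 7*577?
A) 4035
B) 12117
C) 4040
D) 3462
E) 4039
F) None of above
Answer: E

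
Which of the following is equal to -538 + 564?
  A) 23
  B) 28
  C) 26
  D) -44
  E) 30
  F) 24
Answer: C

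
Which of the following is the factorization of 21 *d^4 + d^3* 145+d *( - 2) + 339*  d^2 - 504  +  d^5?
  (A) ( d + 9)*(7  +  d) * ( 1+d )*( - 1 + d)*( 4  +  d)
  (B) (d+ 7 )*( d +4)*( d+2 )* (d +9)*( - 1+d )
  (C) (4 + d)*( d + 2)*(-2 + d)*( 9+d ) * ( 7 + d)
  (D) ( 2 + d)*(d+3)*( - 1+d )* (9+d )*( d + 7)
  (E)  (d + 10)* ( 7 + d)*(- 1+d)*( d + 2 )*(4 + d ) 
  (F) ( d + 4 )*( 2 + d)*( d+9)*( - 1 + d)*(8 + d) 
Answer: B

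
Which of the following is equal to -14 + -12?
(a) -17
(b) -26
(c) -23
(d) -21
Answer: b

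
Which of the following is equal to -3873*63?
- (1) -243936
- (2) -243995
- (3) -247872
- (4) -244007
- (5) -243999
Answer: 5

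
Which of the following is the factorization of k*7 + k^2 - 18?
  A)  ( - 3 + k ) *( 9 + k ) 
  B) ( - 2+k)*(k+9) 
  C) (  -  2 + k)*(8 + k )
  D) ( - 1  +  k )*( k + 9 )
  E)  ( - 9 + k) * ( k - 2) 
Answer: B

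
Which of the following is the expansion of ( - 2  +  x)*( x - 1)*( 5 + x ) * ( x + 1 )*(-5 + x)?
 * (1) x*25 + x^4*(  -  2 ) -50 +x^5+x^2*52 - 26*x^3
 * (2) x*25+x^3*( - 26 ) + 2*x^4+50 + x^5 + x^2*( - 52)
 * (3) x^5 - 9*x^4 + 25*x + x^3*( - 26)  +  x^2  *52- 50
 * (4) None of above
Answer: 1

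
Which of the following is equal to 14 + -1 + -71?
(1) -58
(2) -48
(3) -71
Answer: 1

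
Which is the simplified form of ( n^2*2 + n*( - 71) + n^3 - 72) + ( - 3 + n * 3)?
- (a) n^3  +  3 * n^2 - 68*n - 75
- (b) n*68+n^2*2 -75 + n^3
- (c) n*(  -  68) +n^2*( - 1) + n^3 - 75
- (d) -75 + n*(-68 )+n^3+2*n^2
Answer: d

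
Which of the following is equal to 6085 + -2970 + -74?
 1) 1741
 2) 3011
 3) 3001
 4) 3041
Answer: 4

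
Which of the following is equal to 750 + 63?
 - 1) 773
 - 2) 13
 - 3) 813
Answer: 3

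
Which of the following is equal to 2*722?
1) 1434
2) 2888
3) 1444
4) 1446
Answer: 3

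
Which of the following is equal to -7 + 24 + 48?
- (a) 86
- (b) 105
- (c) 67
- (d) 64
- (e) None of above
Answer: e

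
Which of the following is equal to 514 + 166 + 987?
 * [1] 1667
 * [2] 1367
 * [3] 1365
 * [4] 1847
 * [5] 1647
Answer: 1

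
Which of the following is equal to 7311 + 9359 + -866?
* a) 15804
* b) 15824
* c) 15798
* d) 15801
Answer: a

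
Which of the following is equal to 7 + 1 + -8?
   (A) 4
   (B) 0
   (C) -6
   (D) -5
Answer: B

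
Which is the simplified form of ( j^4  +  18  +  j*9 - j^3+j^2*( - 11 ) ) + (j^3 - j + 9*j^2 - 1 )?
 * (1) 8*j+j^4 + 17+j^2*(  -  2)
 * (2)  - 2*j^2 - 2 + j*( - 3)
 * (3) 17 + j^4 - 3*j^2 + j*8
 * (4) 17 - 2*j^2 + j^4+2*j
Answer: 1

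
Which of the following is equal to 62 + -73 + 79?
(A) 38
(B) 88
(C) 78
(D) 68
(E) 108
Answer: D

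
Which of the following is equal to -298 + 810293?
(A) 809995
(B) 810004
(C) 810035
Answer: A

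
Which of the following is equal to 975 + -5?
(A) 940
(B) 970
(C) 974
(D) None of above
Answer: B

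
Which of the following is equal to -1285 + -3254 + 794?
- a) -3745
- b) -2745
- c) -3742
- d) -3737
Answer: a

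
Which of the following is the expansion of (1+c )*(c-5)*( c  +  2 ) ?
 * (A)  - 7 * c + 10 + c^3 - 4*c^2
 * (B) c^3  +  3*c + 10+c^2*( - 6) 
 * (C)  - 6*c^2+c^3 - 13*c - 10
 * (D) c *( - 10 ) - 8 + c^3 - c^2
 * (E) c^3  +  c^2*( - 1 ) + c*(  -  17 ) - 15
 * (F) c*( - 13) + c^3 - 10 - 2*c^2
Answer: F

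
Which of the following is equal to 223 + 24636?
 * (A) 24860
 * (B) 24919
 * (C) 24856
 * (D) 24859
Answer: D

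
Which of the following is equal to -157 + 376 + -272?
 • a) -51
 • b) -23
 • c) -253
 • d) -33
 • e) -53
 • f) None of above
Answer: e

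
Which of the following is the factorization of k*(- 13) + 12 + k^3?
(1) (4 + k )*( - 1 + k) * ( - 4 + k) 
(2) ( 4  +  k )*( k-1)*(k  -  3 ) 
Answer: 2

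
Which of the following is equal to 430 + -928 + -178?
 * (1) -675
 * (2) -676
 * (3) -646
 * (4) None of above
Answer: 2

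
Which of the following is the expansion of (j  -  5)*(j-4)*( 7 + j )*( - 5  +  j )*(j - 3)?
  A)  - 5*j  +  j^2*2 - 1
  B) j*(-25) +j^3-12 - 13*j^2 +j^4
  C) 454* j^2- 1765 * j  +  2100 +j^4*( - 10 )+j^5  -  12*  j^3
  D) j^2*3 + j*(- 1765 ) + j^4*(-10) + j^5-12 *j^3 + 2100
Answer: C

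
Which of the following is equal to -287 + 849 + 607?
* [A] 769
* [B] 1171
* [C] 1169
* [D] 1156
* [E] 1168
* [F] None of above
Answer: C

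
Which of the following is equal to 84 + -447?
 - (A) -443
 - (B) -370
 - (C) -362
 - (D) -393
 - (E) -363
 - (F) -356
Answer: E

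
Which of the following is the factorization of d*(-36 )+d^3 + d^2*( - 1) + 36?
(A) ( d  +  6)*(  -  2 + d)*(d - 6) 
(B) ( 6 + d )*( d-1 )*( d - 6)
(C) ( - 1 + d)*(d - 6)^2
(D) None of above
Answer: B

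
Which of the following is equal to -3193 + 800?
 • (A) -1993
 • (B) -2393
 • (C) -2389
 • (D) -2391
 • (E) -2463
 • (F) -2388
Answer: B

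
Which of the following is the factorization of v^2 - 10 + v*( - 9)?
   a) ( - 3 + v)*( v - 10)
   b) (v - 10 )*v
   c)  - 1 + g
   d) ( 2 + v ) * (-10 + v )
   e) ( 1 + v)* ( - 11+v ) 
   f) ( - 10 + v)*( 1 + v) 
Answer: f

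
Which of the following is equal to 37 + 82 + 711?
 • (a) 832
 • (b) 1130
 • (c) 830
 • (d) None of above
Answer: c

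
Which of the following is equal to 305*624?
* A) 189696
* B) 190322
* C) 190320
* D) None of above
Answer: C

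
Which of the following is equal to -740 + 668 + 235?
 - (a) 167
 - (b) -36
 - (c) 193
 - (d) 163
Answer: d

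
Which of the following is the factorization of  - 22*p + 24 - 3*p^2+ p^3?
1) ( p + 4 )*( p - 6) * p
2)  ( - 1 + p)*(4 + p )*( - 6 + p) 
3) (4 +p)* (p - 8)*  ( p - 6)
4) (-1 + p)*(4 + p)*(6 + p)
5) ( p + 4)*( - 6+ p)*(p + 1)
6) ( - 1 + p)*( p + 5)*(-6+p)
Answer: 2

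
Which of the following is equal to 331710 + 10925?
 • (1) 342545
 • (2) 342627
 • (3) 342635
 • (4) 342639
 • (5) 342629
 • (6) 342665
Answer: 3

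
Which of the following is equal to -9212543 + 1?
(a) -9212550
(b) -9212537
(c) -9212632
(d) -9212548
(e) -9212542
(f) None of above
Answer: e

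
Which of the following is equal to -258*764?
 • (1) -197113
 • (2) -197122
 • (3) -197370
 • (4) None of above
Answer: 4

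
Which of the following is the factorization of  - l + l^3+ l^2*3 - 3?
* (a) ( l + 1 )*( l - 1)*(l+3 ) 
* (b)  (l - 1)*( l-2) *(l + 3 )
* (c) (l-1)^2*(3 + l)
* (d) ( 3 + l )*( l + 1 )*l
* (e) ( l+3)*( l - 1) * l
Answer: a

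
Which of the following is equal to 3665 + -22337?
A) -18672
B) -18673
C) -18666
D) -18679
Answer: A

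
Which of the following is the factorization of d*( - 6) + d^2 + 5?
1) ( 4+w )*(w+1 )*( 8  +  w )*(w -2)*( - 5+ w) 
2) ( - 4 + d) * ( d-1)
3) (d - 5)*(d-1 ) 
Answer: 3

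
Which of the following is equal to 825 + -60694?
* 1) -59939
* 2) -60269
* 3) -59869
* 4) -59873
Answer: 3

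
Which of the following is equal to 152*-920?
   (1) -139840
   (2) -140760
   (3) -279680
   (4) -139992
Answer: 1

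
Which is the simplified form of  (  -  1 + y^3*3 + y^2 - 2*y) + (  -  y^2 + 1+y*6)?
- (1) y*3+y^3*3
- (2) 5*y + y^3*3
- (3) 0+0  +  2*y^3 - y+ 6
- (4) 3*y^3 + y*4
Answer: 4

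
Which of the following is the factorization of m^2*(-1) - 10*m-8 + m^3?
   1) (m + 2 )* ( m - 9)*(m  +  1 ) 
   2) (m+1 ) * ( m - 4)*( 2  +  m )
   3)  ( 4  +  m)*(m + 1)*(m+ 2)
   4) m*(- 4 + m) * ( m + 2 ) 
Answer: 2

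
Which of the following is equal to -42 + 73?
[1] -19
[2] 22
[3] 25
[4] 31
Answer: 4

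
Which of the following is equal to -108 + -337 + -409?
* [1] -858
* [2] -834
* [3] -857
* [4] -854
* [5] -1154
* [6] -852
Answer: 4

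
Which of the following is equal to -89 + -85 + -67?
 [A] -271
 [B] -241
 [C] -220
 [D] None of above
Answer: B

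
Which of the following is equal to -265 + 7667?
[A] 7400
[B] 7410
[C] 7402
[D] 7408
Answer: C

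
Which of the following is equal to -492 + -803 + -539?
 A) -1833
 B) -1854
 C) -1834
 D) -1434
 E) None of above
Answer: C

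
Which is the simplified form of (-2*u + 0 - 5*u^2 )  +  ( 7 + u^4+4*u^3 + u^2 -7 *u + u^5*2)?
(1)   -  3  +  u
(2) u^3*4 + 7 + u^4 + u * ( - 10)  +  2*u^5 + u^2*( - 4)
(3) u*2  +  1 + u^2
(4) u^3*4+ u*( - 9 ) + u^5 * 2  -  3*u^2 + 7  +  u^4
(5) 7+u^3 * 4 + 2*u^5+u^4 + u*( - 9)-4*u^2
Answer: 5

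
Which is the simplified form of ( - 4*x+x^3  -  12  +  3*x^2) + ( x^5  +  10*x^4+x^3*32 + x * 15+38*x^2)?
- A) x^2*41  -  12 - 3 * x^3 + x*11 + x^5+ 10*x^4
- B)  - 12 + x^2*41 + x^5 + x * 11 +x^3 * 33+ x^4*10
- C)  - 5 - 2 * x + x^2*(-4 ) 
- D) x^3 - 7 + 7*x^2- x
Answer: B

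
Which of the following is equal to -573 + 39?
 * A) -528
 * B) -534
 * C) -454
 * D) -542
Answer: B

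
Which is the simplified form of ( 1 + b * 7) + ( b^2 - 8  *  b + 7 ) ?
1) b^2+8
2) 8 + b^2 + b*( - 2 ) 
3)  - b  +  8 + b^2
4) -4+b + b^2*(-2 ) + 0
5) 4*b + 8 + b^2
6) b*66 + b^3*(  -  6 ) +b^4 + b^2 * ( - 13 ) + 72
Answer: 3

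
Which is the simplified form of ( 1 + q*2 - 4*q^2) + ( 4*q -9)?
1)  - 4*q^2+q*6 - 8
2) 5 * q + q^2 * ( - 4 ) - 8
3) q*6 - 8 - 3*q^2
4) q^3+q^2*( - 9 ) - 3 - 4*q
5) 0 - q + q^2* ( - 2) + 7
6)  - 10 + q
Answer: 1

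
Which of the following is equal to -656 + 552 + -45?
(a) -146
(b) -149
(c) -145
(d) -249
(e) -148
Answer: b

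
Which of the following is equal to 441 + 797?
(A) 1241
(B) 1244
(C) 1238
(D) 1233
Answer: C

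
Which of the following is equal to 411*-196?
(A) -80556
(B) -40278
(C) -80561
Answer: A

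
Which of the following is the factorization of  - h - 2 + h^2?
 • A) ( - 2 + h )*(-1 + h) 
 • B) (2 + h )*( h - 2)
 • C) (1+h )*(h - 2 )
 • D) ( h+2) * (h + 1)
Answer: C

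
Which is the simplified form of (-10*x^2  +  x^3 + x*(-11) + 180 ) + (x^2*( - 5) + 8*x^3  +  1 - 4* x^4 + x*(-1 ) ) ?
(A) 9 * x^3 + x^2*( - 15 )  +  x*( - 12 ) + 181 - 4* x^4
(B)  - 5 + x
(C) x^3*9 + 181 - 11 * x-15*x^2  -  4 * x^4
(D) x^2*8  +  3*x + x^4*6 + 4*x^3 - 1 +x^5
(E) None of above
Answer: A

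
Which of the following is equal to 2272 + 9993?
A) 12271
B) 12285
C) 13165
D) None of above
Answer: D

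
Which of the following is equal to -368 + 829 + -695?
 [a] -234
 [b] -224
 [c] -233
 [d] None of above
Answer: a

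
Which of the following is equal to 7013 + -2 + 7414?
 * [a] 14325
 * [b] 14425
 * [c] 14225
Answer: b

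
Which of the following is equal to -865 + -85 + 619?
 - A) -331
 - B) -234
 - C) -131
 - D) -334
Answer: A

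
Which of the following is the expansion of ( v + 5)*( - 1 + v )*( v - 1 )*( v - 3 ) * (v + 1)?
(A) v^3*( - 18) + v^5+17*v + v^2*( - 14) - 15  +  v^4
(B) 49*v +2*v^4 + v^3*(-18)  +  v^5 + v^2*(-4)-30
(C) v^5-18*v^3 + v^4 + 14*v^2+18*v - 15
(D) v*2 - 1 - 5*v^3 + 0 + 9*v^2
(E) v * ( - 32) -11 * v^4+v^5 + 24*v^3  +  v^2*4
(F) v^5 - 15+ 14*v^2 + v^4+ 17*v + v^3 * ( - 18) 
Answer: F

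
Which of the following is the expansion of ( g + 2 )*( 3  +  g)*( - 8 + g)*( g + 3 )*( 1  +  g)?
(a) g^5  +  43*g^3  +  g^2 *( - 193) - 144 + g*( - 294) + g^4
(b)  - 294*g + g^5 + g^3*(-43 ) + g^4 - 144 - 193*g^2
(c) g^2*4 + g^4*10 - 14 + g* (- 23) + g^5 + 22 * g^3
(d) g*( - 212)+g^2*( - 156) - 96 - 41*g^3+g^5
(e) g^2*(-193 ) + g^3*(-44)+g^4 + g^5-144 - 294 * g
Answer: b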